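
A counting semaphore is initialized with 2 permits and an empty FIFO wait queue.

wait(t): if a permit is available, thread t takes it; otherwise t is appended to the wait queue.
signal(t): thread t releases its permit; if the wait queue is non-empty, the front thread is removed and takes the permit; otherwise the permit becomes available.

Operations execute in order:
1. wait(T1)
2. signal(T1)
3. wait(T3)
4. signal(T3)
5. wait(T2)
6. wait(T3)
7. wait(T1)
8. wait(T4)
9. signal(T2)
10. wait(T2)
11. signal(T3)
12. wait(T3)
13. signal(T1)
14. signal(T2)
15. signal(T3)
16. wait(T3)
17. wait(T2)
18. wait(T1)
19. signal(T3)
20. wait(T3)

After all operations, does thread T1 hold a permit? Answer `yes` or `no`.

Answer: no

Derivation:
Step 1: wait(T1) -> count=1 queue=[] holders={T1}
Step 2: signal(T1) -> count=2 queue=[] holders={none}
Step 3: wait(T3) -> count=1 queue=[] holders={T3}
Step 4: signal(T3) -> count=2 queue=[] holders={none}
Step 5: wait(T2) -> count=1 queue=[] holders={T2}
Step 6: wait(T3) -> count=0 queue=[] holders={T2,T3}
Step 7: wait(T1) -> count=0 queue=[T1] holders={T2,T3}
Step 8: wait(T4) -> count=0 queue=[T1,T4] holders={T2,T3}
Step 9: signal(T2) -> count=0 queue=[T4] holders={T1,T3}
Step 10: wait(T2) -> count=0 queue=[T4,T2] holders={T1,T3}
Step 11: signal(T3) -> count=0 queue=[T2] holders={T1,T4}
Step 12: wait(T3) -> count=0 queue=[T2,T3] holders={T1,T4}
Step 13: signal(T1) -> count=0 queue=[T3] holders={T2,T4}
Step 14: signal(T2) -> count=0 queue=[] holders={T3,T4}
Step 15: signal(T3) -> count=1 queue=[] holders={T4}
Step 16: wait(T3) -> count=0 queue=[] holders={T3,T4}
Step 17: wait(T2) -> count=0 queue=[T2] holders={T3,T4}
Step 18: wait(T1) -> count=0 queue=[T2,T1] holders={T3,T4}
Step 19: signal(T3) -> count=0 queue=[T1] holders={T2,T4}
Step 20: wait(T3) -> count=0 queue=[T1,T3] holders={T2,T4}
Final holders: {T2,T4} -> T1 not in holders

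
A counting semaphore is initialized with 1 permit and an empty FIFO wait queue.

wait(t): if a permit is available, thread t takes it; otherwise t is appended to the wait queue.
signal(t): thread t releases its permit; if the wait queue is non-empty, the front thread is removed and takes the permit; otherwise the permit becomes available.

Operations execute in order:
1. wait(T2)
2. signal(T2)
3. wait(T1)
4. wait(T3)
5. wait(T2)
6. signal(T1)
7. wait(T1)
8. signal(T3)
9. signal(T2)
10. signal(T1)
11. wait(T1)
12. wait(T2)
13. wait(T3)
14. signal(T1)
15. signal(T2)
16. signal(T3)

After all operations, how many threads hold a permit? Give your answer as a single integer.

Step 1: wait(T2) -> count=0 queue=[] holders={T2}
Step 2: signal(T2) -> count=1 queue=[] holders={none}
Step 3: wait(T1) -> count=0 queue=[] holders={T1}
Step 4: wait(T3) -> count=0 queue=[T3] holders={T1}
Step 5: wait(T2) -> count=0 queue=[T3,T2] holders={T1}
Step 6: signal(T1) -> count=0 queue=[T2] holders={T3}
Step 7: wait(T1) -> count=0 queue=[T2,T1] holders={T3}
Step 8: signal(T3) -> count=0 queue=[T1] holders={T2}
Step 9: signal(T2) -> count=0 queue=[] holders={T1}
Step 10: signal(T1) -> count=1 queue=[] holders={none}
Step 11: wait(T1) -> count=0 queue=[] holders={T1}
Step 12: wait(T2) -> count=0 queue=[T2] holders={T1}
Step 13: wait(T3) -> count=0 queue=[T2,T3] holders={T1}
Step 14: signal(T1) -> count=0 queue=[T3] holders={T2}
Step 15: signal(T2) -> count=0 queue=[] holders={T3}
Step 16: signal(T3) -> count=1 queue=[] holders={none}
Final holders: {none} -> 0 thread(s)

Answer: 0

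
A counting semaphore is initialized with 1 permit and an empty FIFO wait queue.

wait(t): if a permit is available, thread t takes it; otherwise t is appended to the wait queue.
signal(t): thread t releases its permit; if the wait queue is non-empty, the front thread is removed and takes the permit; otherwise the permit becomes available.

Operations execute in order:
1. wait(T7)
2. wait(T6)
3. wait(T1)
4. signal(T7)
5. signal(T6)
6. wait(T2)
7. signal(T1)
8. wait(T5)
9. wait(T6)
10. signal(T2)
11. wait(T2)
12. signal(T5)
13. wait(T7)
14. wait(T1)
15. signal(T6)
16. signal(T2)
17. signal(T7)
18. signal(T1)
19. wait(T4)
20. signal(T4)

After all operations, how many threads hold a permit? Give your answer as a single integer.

Answer: 0

Derivation:
Step 1: wait(T7) -> count=0 queue=[] holders={T7}
Step 2: wait(T6) -> count=0 queue=[T6] holders={T7}
Step 3: wait(T1) -> count=0 queue=[T6,T1] holders={T7}
Step 4: signal(T7) -> count=0 queue=[T1] holders={T6}
Step 5: signal(T6) -> count=0 queue=[] holders={T1}
Step 6: wait(T2) -> count=0 queue=[T2] holders={T1}
Step 7: signal(T1) -> count=0 queue=[] holders={T2}
Step 8: wait(T5) -> count=0 queue=[T5] holders={T2}
Step 9: wait(T6) -> count=0 queue=[T5,T6] holders={T2}
Step 10: signal(T2) -> count=0 queue=[T6] holders={T5}
Step 11: wait(T2) -> count=0 queue=[T6,T2] holders={T5}
Step 12: signal(T5) -> count=0 queue=[T2] holders={T6}
Step 13: wait(T7) -> count=0 queue=[T2,T7] holders={T6}
Step 14: wait(T1) -> count=0 queue=[T2,T7,T1] holders={T6}
Step 15: signal(T6) -> count=0 queue=[T7,T1] holders={T2}
Step 16: signal(T2) -> count=0 queue=[T1] holders={T7}
Step 17: signal(T7) -> count=0 queue=[] holders={T1}
Step 18: signal(T1) -> count=1 queue=[] holders={none}
Step 19: wait(T4) -> count=0 queue=[] holders={T4}
Step 20: signal(T4) -> count=1 queue=[] holders={none}
Final holders: {none} -> 0 thread(s)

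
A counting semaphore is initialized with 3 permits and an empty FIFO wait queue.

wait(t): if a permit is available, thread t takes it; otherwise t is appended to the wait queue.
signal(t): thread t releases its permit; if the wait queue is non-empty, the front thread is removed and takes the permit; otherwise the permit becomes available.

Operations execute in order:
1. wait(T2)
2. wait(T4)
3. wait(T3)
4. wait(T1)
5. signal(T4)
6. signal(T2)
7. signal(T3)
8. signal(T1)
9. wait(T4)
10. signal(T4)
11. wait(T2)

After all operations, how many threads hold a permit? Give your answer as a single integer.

Answer: 1

Derivation:
Step 1: wait(T2) -> count=2 queue=[] holders={T2}
Step 2: wait(T4) -> count=1 queue=[] holders={T2,T4}
Step 3: wait(T3) -> count=0 queue=[] holders={T2,T3,T4}
Step 4: wait(T1) -> count=0 queue=[T1] holders={T2,T3,T4}
Step 5: signal(T4) -> count=0 queue=[] holders={T1,T2,T3}
Step 6: signal(T2) -> count=1 queue=[] holders={T1,T3}
Step 7: signal(T3) -> count=2 queue=[] holders={T1}
Step 8: signal(T1) -> count=3 queue=[] holders={none}
Step 9: wait(T4) -> count=2 queue=[] holders={T4}
Step 10: signal(T4) -> count=3 queue=[] holders={none}
Step 11: wait(T2) -> count=2 queue=[] holders={T2}
Final holders: {T2} -> 1 thread(s)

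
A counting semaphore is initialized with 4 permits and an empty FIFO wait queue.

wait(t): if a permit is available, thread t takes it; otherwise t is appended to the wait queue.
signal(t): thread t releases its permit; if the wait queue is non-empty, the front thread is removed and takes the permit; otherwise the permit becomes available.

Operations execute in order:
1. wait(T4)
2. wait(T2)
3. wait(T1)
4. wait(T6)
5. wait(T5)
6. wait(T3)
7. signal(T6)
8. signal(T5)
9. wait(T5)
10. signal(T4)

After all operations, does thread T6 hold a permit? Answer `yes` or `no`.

Step 1: wait(T4) -> count=3 queue=[] holders={T4}
Step 2: wait(T2) -> count=2 queue=[] holders={T2,T4}
Step 3: wait(T1) -> count=1 queue=[] holders={T1,T2,T4}
Step 4: wait(T6) -> count=0 queue=[] holders={T1,T2,T4,T6}
Step 5: wait(T5) -> count=0 queue=[T5] holders={T1,T2,T4,T6}
Step 6: wait(T3) -> count=0 queue=[T5,T3] holders={T1,T2,T4,T6}
Step 7: signal(T6) -> count=0 queue=[T3] holders={T1,T2,T4,T5}
Step 8: signal(T5) -> count=0 queue=[] holders={T1,T2,T3,T4}
Step 9: wait(T5) -> count=0 queue=[T5] holders={T1,T2,T3,T4}
Step 10: signal(T4) -> count=0 queue=[] holders={T1,T2,T3,T5}
Final holders: {T1,T2,T3,T5} -> T6 not in holders

Answer: no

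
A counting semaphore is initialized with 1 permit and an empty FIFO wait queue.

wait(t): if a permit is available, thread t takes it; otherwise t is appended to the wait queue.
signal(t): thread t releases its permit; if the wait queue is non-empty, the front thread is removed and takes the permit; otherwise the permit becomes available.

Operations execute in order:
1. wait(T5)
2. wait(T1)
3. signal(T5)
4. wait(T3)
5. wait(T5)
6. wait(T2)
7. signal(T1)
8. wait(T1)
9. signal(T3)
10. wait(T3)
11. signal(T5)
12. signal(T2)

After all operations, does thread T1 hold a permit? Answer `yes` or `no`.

Answer: yes

Derivation:
Step 1: wait(T5) -> count=0 queue=[] holders={T5}
Step 2: wait(T1) -> count=0 queue=[T1] holders={T5}
Step 3: signal(T5) -> count=0 queue=[] holders={T1}
Step 4: wait(T3) -> count=0 queue=[T3] holders={T1}
Step 5: wait(T5) -> count=0 queue=[T3,T5] holders={T1}
Step 6: wait(T2) -> count=0 queue=[T3,T5,T2] holders={T1}
Step 7: signal(T1) -> count=0 queue=[T5,T2] holders={T3}
Step 8: wait(T1) -> count=0 queue=[T5,T2,T1] holders={T3}
Step 9: signal(T3) -> count=0 queue=[T2,T1] holders={T5}
Step 10: wait(T3) -> count=0 queue=[T2,T1,T3] holders={T5}
Step 11: signal(T5) -> count=0 queue=[T1,T3] holders={T2}
Step 12: signal(T2) -> count=0 queue=[T3] holders={T1}
Final holders: {T1} -> T1 in holders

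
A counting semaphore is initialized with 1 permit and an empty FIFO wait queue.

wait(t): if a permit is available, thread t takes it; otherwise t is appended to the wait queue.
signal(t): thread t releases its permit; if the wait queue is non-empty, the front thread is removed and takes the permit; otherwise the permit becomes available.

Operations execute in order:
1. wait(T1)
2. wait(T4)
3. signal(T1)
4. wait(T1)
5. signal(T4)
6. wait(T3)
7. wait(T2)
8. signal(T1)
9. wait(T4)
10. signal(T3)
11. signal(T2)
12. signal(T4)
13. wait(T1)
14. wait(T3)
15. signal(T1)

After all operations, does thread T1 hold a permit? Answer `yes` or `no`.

Step 1: wait(T1) -> count=0 queue=[] holders={T1}
Step 2: wait(T4) -> count=0 queue=[T4] holders={T1}
Step 3: signal(T1) -> count=0 queue=[] holders={T4}
Step 4: wait(T1) -> count=0 queue=[T1] holders={T4}
Step 5: signal(T4) -> count=0 queue=[] holders={T1}
Step 6: wait(T3) -> count=0 queue=[T3] holders={T1}
Step 7: wait(T2) -> count=0 queue=[T3,T2] holders={T1}
Step 8: signal(T1) -> count=0 queue=[T2] holders={T3}
Step 9: wait(T4) -> count=0 queue=[T2,T4] holders={T3}
Step 10: signal(T3) -> count=0 queue=[T4] holders={T2}
Step 11: signal(T2) -> count=0 queue=[] holders={T4}
Step 12: signal(T4) -> count=1 queue=[] holders={none}
Step 13: wait(T1) -> count=0 queue=[] holders={T1}
Step 14: wait(T3) -> count=0 queue=[T3] holders={T1}
Step 15: signal(T1) -> count=0 queue=[] holders={T3}
Final holders: {T3} -> T1 not in holders

Answer: no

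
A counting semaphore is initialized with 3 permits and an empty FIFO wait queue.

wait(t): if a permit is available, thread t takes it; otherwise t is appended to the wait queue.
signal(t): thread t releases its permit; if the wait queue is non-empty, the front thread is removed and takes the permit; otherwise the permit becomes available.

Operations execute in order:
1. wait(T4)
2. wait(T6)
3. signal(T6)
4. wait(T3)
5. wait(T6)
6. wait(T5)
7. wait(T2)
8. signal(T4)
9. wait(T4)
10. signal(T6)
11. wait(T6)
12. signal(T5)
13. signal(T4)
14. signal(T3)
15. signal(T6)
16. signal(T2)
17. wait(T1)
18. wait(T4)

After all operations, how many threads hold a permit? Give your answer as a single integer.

Answer: 2

Derivation:
Step 1: wait(T4) -> count=2 queue=[] holders={T4}
Step 2: wait(T6) -> count=1 queue=[] holders={T4,T6}
Step 3: signal(T6) -> count=2 queue=[] holders={T4}
Step 4: wait(T3) -> count=1 queue=[] holders={T3,T4}
Step 5: wait(T6) -> count=0 queue=[] holders={T3,T4,T6}
Step 6: wait(T5) -> count=0 queue=[T5] holders={T3,T4,T6}
Step 7: wait(T2) -> count=0 queue=[T5,T2] holders={T3,T4,T6}
Step 8: signal(T4) -> count=0 queue=[T2] holders={T3,T5,T6}
Step 9: wait(T4) -> count=0 queue=[T2,T4] holders={T3,T5,T6}
Step 10: signal(T6) -> count=0 queue=[T4] holders={T2,T3,T5}
Step 11: wait(T6) -> count=0 queue=[T4,T6] holders={T2,T3,T5}
Step 12: signal(T5) -> count=0 queue=[T6] holders={T2,T3,T4}
Step 13: signal(T4) -> count=0 queue=[] holders={T2,T3,T6}
Step 14: signal(T3) -> count=1 queue=[] holders={T2,T6}
Step 15: signal(T6) -> count=2 queue=[] holders={T2}
Step 16: signal(T2) -> count=3 queue=[] holders={none}
Step 17: wait(T1) -> count=2 queue=[] holders={T1}
Step 18: wait(T4) -> count=1 queue=[] holders={T1,T4}
Final holders: {T1,T4} -> 2 thread(s)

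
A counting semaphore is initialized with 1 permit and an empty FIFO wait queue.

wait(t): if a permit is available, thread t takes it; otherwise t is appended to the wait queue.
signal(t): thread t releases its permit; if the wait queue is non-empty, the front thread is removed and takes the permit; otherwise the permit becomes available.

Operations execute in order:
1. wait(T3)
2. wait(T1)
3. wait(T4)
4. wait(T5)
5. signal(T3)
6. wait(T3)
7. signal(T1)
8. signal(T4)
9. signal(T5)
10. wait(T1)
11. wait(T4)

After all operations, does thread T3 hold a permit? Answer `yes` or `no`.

Answer: yes

Derivation:
Step 1: wait(T3) -> count=0 queue=[] holders={T3}
Step 2: wait(T1) -> count=0 queue=[T1] holders={T3}
Step 3: wait(T4) -> count=0 queue=[T1,T4] holders={T3}
Step 4: wait(T5) -> count=0 queue=[T1,T4,T5] holders={T3}
Step 5: signal(T3) -> count=0 queue=[T4,T5] holders={T1}
Step 6: wait(T3) -> count=0 queue=[T4,T5,T3] holders={T1}
Step 7: signal(T1) -> count=0 queue=[T5,T3] holders={T4}
Step 8: signal(T4) -> count=0 queue=[T3] holders={T5}
Step 9: signal(T5) -> count=0 queue=[] holders={T3}
Step 10: wait(T1) -> count=0 queue=[T1] holders={T3}
Step 11: wait(T4) -> count=0 queue=[T1,T4] holders={T3}
Final holders: {T3} -> T3 in holders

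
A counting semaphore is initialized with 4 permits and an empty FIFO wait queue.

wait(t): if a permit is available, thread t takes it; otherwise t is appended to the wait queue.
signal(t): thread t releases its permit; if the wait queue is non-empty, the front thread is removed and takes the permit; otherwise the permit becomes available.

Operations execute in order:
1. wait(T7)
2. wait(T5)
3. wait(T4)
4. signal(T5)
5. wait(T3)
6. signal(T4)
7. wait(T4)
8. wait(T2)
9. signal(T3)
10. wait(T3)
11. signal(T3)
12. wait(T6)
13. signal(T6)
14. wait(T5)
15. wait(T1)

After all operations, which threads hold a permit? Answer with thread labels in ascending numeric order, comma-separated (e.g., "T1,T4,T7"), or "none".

Step 1: wait(T7) -> count=3 queue=[] holders={T7}
Step 2: wait(T5) -> count=2 queue=[] holders={T5,T7}
Step 3: wait(T4) -> count=1 queue=[] holders={T4,T5,T7}
Step 4: signal(T5) -> count=2 queue=[] holders={T4,T7}
Step 5: wait(T3) -> count=1 queue=[] holders={T3,T4,T7}
Step 6: signal(T4) -> count=2 queue=[] holders={T3,T7}
Step 7: wait(T4) -> count=1 queue=[] holders={T3,T4,T7}
Step 8: wait(T2) -> count=0 queue=[] holders={T2,T3,T4,T7}
Step 9: signal(T3) -> count=1 queue=[] holders={T2,T4,T7}
Step 10: wait(T3) -> count=0 queue=[] holders={T2,T3,T4,T7}
Step 11: signal(T3) -> count=1 queue=[] holders={T2,T4,T7}
Step 12: wait(T6) -> count=0 queue=[] holders={T2,T4,T6,T7}
Step 13: signal(T6) -> count=1 queue=[] holders={T2,T4,T7}
Step 14: wait(T5) -> count=0 queue=[] holders={T2,T4,T5,T7}
Step 15: wait(T1) -> count=0 queue=[T1] holders={T2,T4,T5,T7}
Final holders: T2,T4,T5,T7

Answer: T2,T4,T5,T7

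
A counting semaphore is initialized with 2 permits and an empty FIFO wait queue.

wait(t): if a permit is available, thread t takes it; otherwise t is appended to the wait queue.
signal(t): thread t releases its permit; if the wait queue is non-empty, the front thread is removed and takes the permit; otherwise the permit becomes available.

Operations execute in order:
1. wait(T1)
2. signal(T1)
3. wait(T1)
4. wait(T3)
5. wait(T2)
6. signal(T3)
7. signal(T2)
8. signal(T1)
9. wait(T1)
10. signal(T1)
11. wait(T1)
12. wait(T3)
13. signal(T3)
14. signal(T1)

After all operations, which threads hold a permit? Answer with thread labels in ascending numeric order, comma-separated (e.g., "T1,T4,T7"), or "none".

Answer: none

Derivation:
Step 1: wait(T1) -> count=1 queue=[] holders={T1}
Step 2: signal(T1) -> count=2 queue=[] holders={none}
Step 3: wait(T1) -> count=1 queue=[] holders={T1}
Step 4: wait(T3) -> count=0 queue=[] holders={T1,T3}
Step 5: wait(T2) -> count=0 queue=[T2] holders={T1,T3}
Step 6: signal(T3) -> count=0 queue=[] holders={T1,T2}
Step 7: signal(T2) -> count=1 queue=[] holders={T1}
Step 8: signal(T1) -> count=2 queue=[] holders={none}
Step 9: wait(T1) -> count=1 queue=[] holders={T1}
Step 10: signal(T1) -> count=2 queue=[] holders={none}
Step 11: wait(T1) -> count=1 queue=[] holders={T1}
Step 12: wait(T3) -> count=0 queue=[] holders={T1,T3}
Step 13: signal(T3) -> count=1 queue=[] holders={T1}
Step 14: signal(T1) -> count=2 queue=[] holders={none}
Final holders: none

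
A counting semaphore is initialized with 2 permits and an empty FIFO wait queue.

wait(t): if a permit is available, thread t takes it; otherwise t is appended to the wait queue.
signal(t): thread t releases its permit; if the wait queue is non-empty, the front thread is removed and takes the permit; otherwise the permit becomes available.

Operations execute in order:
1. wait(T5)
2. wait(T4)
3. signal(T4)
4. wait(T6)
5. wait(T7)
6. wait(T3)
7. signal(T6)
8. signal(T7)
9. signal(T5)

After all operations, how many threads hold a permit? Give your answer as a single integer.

Answer: 1

Derivation:
Step 1: wait(T5) -> count=1 queue=[] holders={T5}
Step 2: wait(T4) -> count=0 queue=[] holders={T4,T5}
Step 3: signal(T4) -> count=1 queue=[] holders={T5}
Step 4: wait(T6) -> count=0 queue=[] holders={T5,T6}
Step 5: wait(T7) -> count=0 queue=[T7] holders={T5,T6}
Step 6: wait(T3) -> count=0 queue=[T7,T3] holders={T5,T6}
Step 7: signal(T6) -> count=0 queue=[T3] holders={T5,T7}
Step 8: signal(T7) -> count=0 queue=[] holders={T3,T5}
Step 9: signal(T5) -> count=1 queue=[] holders={T3}
Final holders: {T3} -> 1 thread(s)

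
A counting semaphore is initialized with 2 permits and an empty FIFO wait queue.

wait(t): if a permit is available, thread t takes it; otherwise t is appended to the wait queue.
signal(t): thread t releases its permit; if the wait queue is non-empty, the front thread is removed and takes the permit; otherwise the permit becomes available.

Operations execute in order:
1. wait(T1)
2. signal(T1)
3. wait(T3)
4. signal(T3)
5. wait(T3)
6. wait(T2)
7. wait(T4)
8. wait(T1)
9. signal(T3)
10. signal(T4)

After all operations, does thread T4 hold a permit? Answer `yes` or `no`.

Answer: no

Derivation:
Step 1: wait(T1) -> count=1 queue=[] holders={T1}
Step 2: signal(T1) -> count=2 queue=[] holders={none}
Step 3: wait(T3) -> count=1 queue=[] holders={T3}
Step 4: signal(T3) -> count=2 queue=[] holders={none}
Step 5: wait(T3) -> count=1 queue=[] holders={T3}
Step 6: wait(T2) -> count=0 queue=[] holders={T2,T3}
Step 7: wait(T4) -> count=0 queue=[T4] holders={T2,T3}
Step 8: wait(T1) -> count=0 queue=[T4,T1] holders={T2,T3}
Step 9: signal(T3) -> count=0 queue=[T1] holders={T2,T4}
Step 10: signal(T4) -> count=0 queue=[] holders={T1,T2}
Final holders: {T1,T2} -> T4 not in holders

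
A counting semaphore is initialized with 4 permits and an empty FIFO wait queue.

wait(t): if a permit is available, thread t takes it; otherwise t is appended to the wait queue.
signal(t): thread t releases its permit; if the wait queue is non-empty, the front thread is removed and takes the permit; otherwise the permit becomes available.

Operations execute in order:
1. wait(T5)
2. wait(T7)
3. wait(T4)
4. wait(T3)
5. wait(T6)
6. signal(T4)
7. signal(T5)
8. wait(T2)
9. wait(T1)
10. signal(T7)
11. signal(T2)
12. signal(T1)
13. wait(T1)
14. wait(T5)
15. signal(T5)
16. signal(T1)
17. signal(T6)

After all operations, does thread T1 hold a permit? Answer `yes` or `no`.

Step 1: wait(T5) -> count=3 queue=[] holders={T5}
Step 2: wait(T7) -> count=2 queue=[] holders={T5,T7}
Step 3: wait(T4) -> count=1 queue=[] holders={T4,T5,T7}
Step 4: wait(T3) -> count=0 queue=[] holders={T3,T4,T5,T7}
Step 5: wait(T6) -> count=0 queue=[T6] holders={T3,T4,T5,T7}
Step 6: signal(T4) -> count=0 queue=[] holders={T3,T5,T6,T7}
Step 7: signal(T5) -> count=1 queue=[] holders={T3,T6,T7}
Step 8: wait(T2) -> count=0 queue=[] holders={T2,T3,T6,T7}
Step 9: wait(T1) -> count=0 queue=[T1] holders={T2,T3,T6,T7}
Step 10: signal(T7) -> count=0 queue=[] holders={T1,T2,T3,T6}
Step 11: signal(T2) -> count=1 queue=[] holders={T1,T3,T6}
Step 12: signal(T1) -> count=2 queue=[] holders={T3,T6}
Step 13: wait(T1) -> count=1 queue=[] holders={T1,T3,T6}
Step 14: wait(T5) -> count=0 queue=[] holders={T1,T3,T5,T6}
Step 15: signal(T5) -> count=1 queue=[] holders={T1,T3,T6}
Step 16: signal(T1) -> count=2 queue=[] holders={T3,T6}
Step 17: signal(T6) -> count=3 queue=[] holders={T3}
Final holders: {T3} -> T1 not in holders

Answer: no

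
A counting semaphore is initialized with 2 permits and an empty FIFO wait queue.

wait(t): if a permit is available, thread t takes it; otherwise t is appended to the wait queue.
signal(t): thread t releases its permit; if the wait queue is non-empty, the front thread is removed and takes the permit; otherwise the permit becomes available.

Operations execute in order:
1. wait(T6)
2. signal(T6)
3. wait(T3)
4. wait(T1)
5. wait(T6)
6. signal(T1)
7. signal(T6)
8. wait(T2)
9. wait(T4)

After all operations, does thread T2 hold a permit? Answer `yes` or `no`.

Step 1: wait(T6) -> count=1 queue=[] holders={T6}
Step 2: signal(T6) -> count=2 queue=[] holders={none}
Step 3: wait(T3) -> count=1 queue=[] holders={T3}
Step 4: wait(T1) -> count=0 queue=[] holders={T1,T3}
Step 5: wait(T6) -> count=0 queue=[T6] holders={T1,T3}
Step 6: signal(T1) -> count=0 queue=[] holders={T3,T6}
Step 7: signal(T6) -> count=1 queue=[] holders={T3}
Step 8: wait(T2) -> count=0 queue=[] holders={T2,T3}
Step 9: wait(T4) -> count=0 queue=[T4] holders={T2,T3}
Final holders: {T2,T3} -> T2 in holders

Answer: yes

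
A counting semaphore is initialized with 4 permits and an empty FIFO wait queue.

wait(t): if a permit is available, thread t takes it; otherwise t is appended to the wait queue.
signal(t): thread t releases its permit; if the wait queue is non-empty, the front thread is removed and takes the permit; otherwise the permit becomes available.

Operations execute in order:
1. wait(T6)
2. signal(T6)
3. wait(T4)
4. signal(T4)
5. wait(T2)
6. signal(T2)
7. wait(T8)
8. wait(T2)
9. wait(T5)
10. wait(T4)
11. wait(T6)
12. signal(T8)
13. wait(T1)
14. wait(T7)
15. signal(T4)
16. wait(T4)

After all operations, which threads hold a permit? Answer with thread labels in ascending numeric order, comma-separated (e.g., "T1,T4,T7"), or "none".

Answer: T1,T2,T5,T6

Derivation:
Step 1: wait(T6) -> count=3 queue=[] holders={T6}
Step 2: signal(T6) -> count=4 queue=[] holders={none}
Step 3: wait(T4) -> count=3 queue=[] holders={T4}
Step 4: signal(T4) -> count=4 queue=[] holders={none}
Step 5: wait(T2) -> count=3 queue=[] holders={T2}
Step 6: signal(T2) -> count=4 queue=[] holders={none}
Step 7: wait(T8) -> count=3 queue=[] holders={T8}
Step 8: wait(T2) -> count=2 queue=[] holders={T2,T8}
Step 9: wait(T5) -> count=1 queue=[] holders={T2,T5,T8}
Step 10: wait(T4) -> count=0 queue=[] holders={T2,T4,T5,T8}
Step 11: wait(T6) -> count=0 queue=[T6] holders={T2,T4,T5,T8}
Step 12: signal(T8) -> count=0 queue=[] holders={T2,T4,T5,T6}
Step 13: wait(T1) -> count=0 queue=[T1] holders={T2,T4,T5,T6}
Step 14: wait(T7) -> count=0 queue=[T1,T7] holders={T2,T4,T5,T6}
Step 15: signal(T4) -> count=0 queue=[T7] holders={T1,T2,T5,T6}
Step 16: wait(T4) -> count=0 queue=[T7,T4] holders={T1,T2,T5,T6}
Final holders: T1,T2,T5,T6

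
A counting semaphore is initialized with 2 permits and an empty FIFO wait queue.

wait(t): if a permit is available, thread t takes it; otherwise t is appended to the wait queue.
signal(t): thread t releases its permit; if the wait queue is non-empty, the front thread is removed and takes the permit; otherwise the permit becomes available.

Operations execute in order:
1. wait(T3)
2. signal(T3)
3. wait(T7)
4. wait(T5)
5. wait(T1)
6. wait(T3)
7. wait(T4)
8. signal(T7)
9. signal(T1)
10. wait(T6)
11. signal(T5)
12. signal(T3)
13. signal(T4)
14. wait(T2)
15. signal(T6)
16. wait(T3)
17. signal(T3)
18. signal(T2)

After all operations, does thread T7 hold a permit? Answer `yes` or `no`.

Step 1: wait(T3) -> count=1 queue=[] holders={T3}
Step 2: signal(T3) -> count=2 queue=[] holders={none}
Step 3: wait(T7) -> count=1 queue=[] holders={T7}
Step 4: wait(T5) -> count=0 queue=[] holders={T5,T7}
Step 5: wait(T1) -> count=0 queue=[T1] holders={T5,T7}
Step 6: wait(T3) -> count=0 queue=[T1,T3] holders={T5,T7}
Step 7: wait(T4) -> count=0 queue=[T1,T3,T4] holders={T5,T7}
Step 8: signal(T7) -> count=0 queue=[T3,T4] holders={T1,T5}
Step 9: signal(T1) -> count=0 queue=[T4] holders={T3,T5}
Step 10: wait(T6) -> count=0 queue=[T4,T6] holders={T3,T5}
Step 11: signal(T5) -> count=0 queue=[T6] holders={T3,T4}
Step 12: signal(T3) -> count=0 queue=[] holders={T4,T6}
Step 13: signal(T4) -> count=1 queue=[] holders={T6}
Step 14: wait(T2) -> count=0 queue=[] holders={T2,T6}
Step 15: signal(T6) -> count=1 queue=[] holders={T2}
Step 16: wait(T3) -> count=0 queue=[] holders={T2,T3}
Step 17: signal(T3) -> count=1 queue=[] holders={T2}
Step 18: signal(T2) -> count=2 queue=[] holders={none}
Final holders: {none} -> T7 not in holders

Answer: no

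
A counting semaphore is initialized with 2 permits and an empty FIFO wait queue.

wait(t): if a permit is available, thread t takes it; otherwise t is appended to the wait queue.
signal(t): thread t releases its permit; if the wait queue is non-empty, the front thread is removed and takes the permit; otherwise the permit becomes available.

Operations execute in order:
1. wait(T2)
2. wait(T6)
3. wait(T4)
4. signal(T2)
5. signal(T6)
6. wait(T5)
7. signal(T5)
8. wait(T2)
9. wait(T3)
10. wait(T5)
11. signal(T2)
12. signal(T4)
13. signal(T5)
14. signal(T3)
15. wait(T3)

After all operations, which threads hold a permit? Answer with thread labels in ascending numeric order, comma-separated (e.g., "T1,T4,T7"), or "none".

Step 1: wait(T2) -> count=1 queue=[] holders={T2}
Step 2: wait(T6) -> count=0 queue=[] holders={T2,T6}
Step 3: wait(T4) -> count=0 queue=[T4] holders={T2,T6}
Step 4: signal(T2) -> count=0 queue=[] holders={T4,T6}
Step 5: signal(T6) -> count=1 queue=[] holders={T4}
Step 6: wait(T5) -> count=0 queue=[] holders={T4,T5}
Step 7: signal(T5) -> count=1 queue=[] holders={T4}
Step 8: wait(T2) -> count=0 queue=[] holders={T2,T4}
Step 9: wait(T3) -> count=0 queue=[T3] holders={T2,T4}
Step 10: wait(T5) -> count=0 queue=[T3,T5] holders={T2,T4}
Step 11: signal(T2) -> count=0 queue=[T5] holders={T3,T4}
Step 12: signal(T4) -> count=0 queue=[] holders={T3,T5}
Step 13: signal(T5) -> count=1 queue=[] holders={T3}
Step 14: signal(T3) -> count=2 queue=[] holders={none}
Step 15: wait(T3) -> count=1 queue=[] holders={T3}
Final holders: T3

Answer: T3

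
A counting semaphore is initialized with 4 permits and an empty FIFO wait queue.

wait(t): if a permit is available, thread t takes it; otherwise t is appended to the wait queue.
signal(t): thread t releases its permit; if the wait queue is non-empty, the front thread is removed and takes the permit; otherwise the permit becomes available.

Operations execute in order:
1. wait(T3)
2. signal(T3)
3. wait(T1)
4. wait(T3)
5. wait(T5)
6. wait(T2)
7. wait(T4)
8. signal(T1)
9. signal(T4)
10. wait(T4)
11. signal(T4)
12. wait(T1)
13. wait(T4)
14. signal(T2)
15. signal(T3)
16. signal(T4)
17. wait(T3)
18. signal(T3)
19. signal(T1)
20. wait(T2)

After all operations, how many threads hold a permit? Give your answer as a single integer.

Step 1: wait(T3) -> count=3 queue=[] holders={T3}
Step 2: signal(T3) -> count=4 queue=[] holders={none}
Step 3: wait(T1) -> count=3 queue=[] holders={T1}
Step 4: wait(T3) -> count=2 queue=[] holders={T1,T3}
Step 5: wait(T5) -> count=1 queue=[] holders={T1,T3,T5}
Step 6: wait(T2) -> count=0 queue=[] holders={T1,T2,T3,T5}
Step 7: wait(T4) -> count=0 queue=[T4] holders={T1,T2,T3,T5}
Step 8: signal(T1) -> count=0 queue=[] holders={T2,T3,T4,T5}
Step 9: signal(T4) -> count=1 queue=[] holders={T2,T3,T5}
Step 10: wait(T4) -> count=0 queue=[] holders={T2,T3,T4,T5}
Step 11: signal(T4) -> count=1 queue=[] holders={T2,T3,T5}
Step 12: wait(T1) -> count=0 queue=[] holders={T1,T2,T3,T5}
Step 13: wait(T4) -> count=0 queue=[T4] holders={T1,T2,T3,T5}
Step 14: signal(T2) -> count=0 queue=[] holders={T1,T3,T4,T5}
Step 15: signal(T3) -> count=1 queue=[] holders={T1,T4,T5}
Step 16: signal(T4) -> count=2 queue=[] holders={T1,T5}
Step 17: wait(T3) -> count=1 queue=[] holders={T1,T3,T5}
Step 18: signal(T3) -> count=2 queue=[] holders={T1,T5}
Step 19: signal(T1) -> count=3 queue=[] holders={T5}
Step 20: wait(T2) -> count=2 queue=[] holders={T2,T5}
Final holders: {T2,T5} -> 2 thread(s)

Answer: 2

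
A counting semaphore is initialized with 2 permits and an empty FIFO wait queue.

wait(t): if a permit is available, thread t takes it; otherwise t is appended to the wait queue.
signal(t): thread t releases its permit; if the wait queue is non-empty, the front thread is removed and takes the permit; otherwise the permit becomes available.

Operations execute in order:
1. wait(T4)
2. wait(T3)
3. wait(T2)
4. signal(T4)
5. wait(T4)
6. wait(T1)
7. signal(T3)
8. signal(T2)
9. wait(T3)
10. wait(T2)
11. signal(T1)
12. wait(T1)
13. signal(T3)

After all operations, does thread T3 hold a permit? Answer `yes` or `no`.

Step 1: wait(T4) -> count=1 queue=[] holders={T4}
Step 2: wait(T3) -> count=0 queue=[] holders={T3,T4}
Step 3: wait(T2) -> count=0 queue=[T2] holders={T3,T4}
Step 4: signal(T4) -> count=0 queue=[] holders={T2,T3}
Step 5: wait(T4) -> count=0 queue=[T4] holders={T2,T3}
Step 6: wait(T1) -> count=0 queue=[T4,T1] holders={T2,T3}
Step 7: signal(T3) -> count=0 queue=[T1] holders={T2,T4}
Step 8: signal(T2) -> count=0 queue=[] holders={T1,T4}
Step 9: wait(T3) -> count=0 queue=[T3] holders={T1,T4}
Step 10: wait(T2) -> count=0 queue=[T3,T2] holders={T1,T4}
Step 11: signal(T1) -> count=0 queue=[T2] holders={T3,T4}
Step 12: wait(T1) -> count=0 queue=[T2,T1] holders={T3,T4}
Step 13: signal(T3) -> count=0 queue=[T1] holders={T2,T4}
Final holders: {T2,T4} -> T3 not in holders

Answer: no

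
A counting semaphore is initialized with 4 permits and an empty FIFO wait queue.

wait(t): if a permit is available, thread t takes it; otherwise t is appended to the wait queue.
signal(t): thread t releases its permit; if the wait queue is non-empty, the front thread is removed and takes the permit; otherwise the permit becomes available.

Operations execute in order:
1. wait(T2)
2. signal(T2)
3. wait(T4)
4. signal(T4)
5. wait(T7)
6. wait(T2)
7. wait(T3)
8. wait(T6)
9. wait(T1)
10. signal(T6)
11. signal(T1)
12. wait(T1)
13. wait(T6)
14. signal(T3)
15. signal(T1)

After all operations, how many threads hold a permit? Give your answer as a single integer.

Step 1: wait(T2) -> count=3 queue=[] holders={T2}
Step 2: signal(T2) -> count=4 queue=[] holders={none}
Step 3: wait(T4) -> count=3 queue=[] holders={T4}
Step 4: signal(T4) -> count=4 queue=[] holders={none}
Step 5: wait(T7) -> count=3 queue=[] holders={T7}
Step 6: wait(T2) -> count=2 queue=[] holders={T2,T7}
Step 7: wait(T3) -> count=1 queue=[] holders={T2,T3,T7}
Step 8: wait(T6) -> count=0 queue=[] holders={T2,T3,T6,T7}
Step 9: wait(T1) -> count=0 queue=[T1] holders={T2,T3,T6,T7}
Step 10: signal(T6) -> count=0 queue=[] holders={T1,T2,T3,T7}
Step 11: signal(T1) -> count=1 queue=[] holders={T2,T3,T7}
Step 12: wait(T1) -> count=0 queue=[] holders={T1,T2,T3,T7}
Step 13: wait(T6) -> count=0 queue=[T6] holders={T1,T2,T3,T7}
Step 14: signal(T3) -> count=0 queue=[] holders={T1,T2,T6,T7}
Step 15: signal(T1) -> count=1 queue=[] holders={T2,T6,T7}
Final holders: {T2,T6,T7} -> 3 thread(s)

Answer: 3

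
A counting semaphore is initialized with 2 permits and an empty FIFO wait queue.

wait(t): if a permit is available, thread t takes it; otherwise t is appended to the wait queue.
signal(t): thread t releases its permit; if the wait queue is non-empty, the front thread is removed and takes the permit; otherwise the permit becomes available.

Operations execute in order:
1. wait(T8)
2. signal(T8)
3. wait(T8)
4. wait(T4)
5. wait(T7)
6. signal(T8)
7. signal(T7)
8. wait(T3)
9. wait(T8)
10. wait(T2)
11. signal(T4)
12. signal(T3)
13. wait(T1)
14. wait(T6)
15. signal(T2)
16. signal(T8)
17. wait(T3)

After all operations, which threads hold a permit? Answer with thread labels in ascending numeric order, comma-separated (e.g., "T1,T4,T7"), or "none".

Step 1: wait(T8) -> count=1 queue=[] holders={T8}
Step 2: signal(T8) -> count=2 queue=[] holders={none}
Step 3: wait(T8) -> count=1 queue=[] holders={T8}
Step 4: wait(T4) -> count=0 queue=[] holders={T4,T8}
Step 5: wait(T7) -> count=0 queue=[T7] holders={T4,T8}
Step 6: signal(T8) -> count=0 queue=[] holders={T4,T7}
Step 7: signal(T7) -> count=1 queue=[] holders={T4}
Step 8: wait(T3) -> count=0 queue=[] holders={T3,T4}
Step 9: wait(T8) -> count=0 queue=[T8] holders={T3,T4}
Step 10: wait(T2) -> count=0 queue=[T8,T2] holders={T3,T4}
Step 11: signal(T4) -> count=0 queue=[T2] holders={T3,T8}
Step 12: signal(T3) -> count=0 queue=[] holders={T2,T8}
Step 13: wait(T1) -> count=0 queue=[T1] holders={T2,T8}
Step 14: wait(T6) -> count=0 queue=[T1,T6] holders={T2,T8}
Step 15: signal(T2) -> count=0 queue=[T6] holders={T1,T8}
Step 16: signal(T8) -> count=0 queue=[] holders={T1,T6}
Step 17: wait(T3) -> count=0 queue=[T3] holders={T1,T6}
Final holders: T1,T6

Answer: T1,T6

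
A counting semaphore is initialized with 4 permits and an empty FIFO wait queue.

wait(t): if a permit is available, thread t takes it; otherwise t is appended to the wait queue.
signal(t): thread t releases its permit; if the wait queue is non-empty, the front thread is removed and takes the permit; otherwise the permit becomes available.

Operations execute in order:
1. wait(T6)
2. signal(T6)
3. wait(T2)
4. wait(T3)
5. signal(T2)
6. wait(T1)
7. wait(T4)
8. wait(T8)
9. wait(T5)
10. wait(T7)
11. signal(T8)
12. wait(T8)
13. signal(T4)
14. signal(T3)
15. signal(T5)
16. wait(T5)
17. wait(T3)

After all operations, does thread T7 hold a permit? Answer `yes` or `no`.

Answer: yes

Derivation:
Step 1: wait(T6) -> count=3 queue=[] holders={T6}
Step 2: signal(T6) -> count=4 queue=[] holders={none}
Step 3: wait(T2) -> count=3 queue=[] holders={T2}
Step 4: wait(T3) -> count=2 queue=[] holders={T2,T3}
Step 5: signal(T2) -> count=3 queue=[] holders={T3}
Step 6: wait(T1) -> count=2 queue=[] holders={T1,T3}
Step 7: wait(T4) -> count=1 queue=[] holders={T1,T3,T4}
Step 8: wait(T8) -> count=0 queue=[] holders={T1,T3,T4,T8}
Step 9: wait(T5) -> count=0 queue=[T5] holders={T1,T3,T4,T8}
Step 10: wait(T7) -> count=0 queue=[T5,T7] holders={T1,T3,T4,T8}
Step 11: signal(T8) -> count=0 queue=[T7] holders={T1,T3,T4,T5}
Step 12: wait(T8) -> count=0 queue=[T7,T8] holders={T1,T3,T4,T5}
Step 13: signal(T4) -> count=0 queue=[T8] holders={T1,T3,T5,T7}
Step 14: signal(T3) -> count=0 queue=[] holders={T1,T5,T7,T8}
Step 15: signal(T5) -> count=1 queue=[] holders={T1,T7,T8}
Step 16: wait(T5) -> count=0 queue=[] holders={T1,T5,T7,T8}
Step 17: wait(T3) -> count=0 queue=[T3] holders={T1,T5,T7,T8}
Final holders: {T1,T5,T7,T8} -> T7 in holders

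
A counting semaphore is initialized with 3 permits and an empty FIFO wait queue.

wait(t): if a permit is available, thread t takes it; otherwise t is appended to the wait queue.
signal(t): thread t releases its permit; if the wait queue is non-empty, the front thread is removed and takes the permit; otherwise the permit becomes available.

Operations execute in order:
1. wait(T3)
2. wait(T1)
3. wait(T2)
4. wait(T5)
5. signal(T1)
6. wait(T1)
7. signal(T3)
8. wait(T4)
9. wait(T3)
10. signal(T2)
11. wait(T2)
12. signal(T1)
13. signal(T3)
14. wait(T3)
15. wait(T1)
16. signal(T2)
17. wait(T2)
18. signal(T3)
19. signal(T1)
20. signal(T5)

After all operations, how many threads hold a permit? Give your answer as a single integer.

Answer: 2

Derivation:
Step 1: wait(T3) -> count=2 queue=[] holders={T3}
Step 2: wait(T1) -> count=1 queue=[] holders={T1,T3}
Step 3: wait(T2) -> count=0 queue=[] holders={T1,T2,T3}
Step 4: wait(T5) -> count=0 queue=[T5] holders={T1,T2,T3}
Step 5: signal(T1) -> count=0 queue=[] holders={T2,T3,T5}
Step 6: wait(T1) -> count=0 queue=[T1] holders={T2,T3,T5}
Step 7: signal(T3) -> count=0 queue=[] holders={T1,T2,T5}
Step 8: wait(T4) -> count=0 queue=[T4] holders={T1,T2,T5}
Step 9: wait(T3) -> count=0 queue=[T4,T3] holders={T1,T2,T5}
Step 10: signal(T2) -> count=0 queue=[T3] holders={T1,T4,T5}
Step 11: wait(T2) -> count=0 queue=[T3,T2] holders={T1,T4,T5}
Step 12: signal(T1) -> count=0 queue=[T2] holders={T3,T4,T5}
Step 13: signal(T3) -> count=0 queue=[] holders={T2,T4,T5}
Step 14: wait(T3) -> count=0 queue=[T3] holders={T2,T4,T5}
Step 15: wait(T1) -> count=0 queue=[T3,T1] holders={T2,T4,T5}
Step 16: signal(T2) -> count=0 queue=[T1] holders={T3,T4,T5}
Step 17: wait(T2) -> count=0 queue=[T1,T2] holders={T3,T4,T5}
Step 18: signal(T3) -> count=0 queue=[T2] holders={T1,T4,T5}
Step 19: signal(T1) -> count=0 queue=[] holders={T2,T4,T5}
Step 20: signal(T5) -> count=1 queue=[] holders={T2,T4}
Final holders: {T2,T4} -> 2 thread(s)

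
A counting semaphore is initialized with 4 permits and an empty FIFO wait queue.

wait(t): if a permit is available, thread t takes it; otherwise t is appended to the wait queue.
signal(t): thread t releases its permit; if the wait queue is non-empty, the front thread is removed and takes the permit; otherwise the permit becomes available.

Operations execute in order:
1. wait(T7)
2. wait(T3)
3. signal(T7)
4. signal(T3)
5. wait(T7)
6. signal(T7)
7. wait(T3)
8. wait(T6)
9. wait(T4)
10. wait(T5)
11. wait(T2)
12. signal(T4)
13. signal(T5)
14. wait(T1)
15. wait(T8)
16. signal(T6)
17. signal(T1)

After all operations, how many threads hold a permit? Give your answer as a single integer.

Answer: 3

Derivation:
Step 1: wait(T7) -> count=3 queue=[] holders={T7}
Step 2: wait(T3) -> count=2 queue=[] holders={T3,T7}
Step 3: signal(T7) -> count=3 queue=[] holders={T3}
Step 4: signal(T3) -> count=4 queue=[] holders={none}
Step 5: wait(T7) -> count=3 queue=[] holders={T7}
Step 6: signal(T7) -> count=4 queue=[] holders={none}
Step 7: wait(T3) -> count=3 queue=[] holders={T3}
Step 8: wait(T6) -> count=2 queue=[] holders={T3,T6}
Step 9: wait(T4) -> count=1 queue=[] holders={T3,T4,T6}
Step 10: wait(T5) -> count=0 queue=[] holders={T3,T4,T5,T6}
Step 11: wait(T2) -> count=0 queue=[T2] holders={T3,T4,T5,T6}
Step 12: signal(T4) -> count=0 queue=[] holders={T2,T3,T5,T6}
Step 13: signal(T5) -> count=1 queue=[] holders={T2,T3,T6}
Step 14: wait(T1) -> count=0 queue=[] holders={T1,T2,T3,T6}
Step 15: wait(T8) -> count=0 queue=[T8] holders={T1,T2,T3,T6}
Step 16: signal(T6) -> count=0 queue=[] holders={T1,T2,T3,T8}
Step 17: signal(T1) -> count=1 queue=[] holders={T2,T3,T8}
Final holders: {T2,T3,T8} -> 3 thread(s)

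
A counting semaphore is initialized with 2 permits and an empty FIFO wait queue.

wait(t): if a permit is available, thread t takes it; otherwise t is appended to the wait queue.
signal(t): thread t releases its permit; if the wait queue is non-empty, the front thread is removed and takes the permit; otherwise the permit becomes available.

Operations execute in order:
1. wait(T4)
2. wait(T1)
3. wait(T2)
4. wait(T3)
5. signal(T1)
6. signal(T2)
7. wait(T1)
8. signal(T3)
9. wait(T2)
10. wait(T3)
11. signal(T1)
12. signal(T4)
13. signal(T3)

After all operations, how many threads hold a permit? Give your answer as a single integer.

Answer: 1

Derivation:
Step 1: wait(T4) -> count=1 queue=[] holders={T4}
Step 2: wait(T1) -> count=0 queue=[] holders={T1,T4}
Step 3: wait(T2) -> count=0 queue=[T2] holders={T1,T4}
Step 4: wait(T3) -> count=0 queue=[T2,T3] holders={T1,T4}
Step 5: signal(T1) -> count=0 queue=[T3] holders={T2,T4}
Step 6: signal(T2) -> count=0 queue=[] holders={T3,T4}
Step 7: wait(T1) -> count=0 queue=[T1] holders={T3,T4}
Step 8: signal(T3) -> count=0 queue=[] holders={T1,T4}
Step 9: wait(T2) -> count=0 queue=[T2] holders={T1,T4}
Step 10: wait(T3) -> count=0 queue=[T2,T3] holders={T1,T4}
Step 11: signal(T1) -> count=0 queue=[T3] holders={T2,T4}
Step 12: signal(T4) -> count=0 queue=[] holders={T2,T3}
Step 13: signal(T3) -> count=1 queue=[] holders={T2}
Final holders: {T2} -> 1 thread(s)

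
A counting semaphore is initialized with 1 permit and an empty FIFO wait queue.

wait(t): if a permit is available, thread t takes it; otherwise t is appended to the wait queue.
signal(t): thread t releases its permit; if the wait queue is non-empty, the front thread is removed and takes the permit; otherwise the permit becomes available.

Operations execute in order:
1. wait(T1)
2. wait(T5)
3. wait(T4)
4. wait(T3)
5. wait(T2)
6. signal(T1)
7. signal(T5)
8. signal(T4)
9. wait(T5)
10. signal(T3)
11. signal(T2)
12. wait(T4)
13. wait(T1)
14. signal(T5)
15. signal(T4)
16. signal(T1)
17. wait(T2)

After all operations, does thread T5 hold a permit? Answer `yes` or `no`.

Answer: no

Derivation:
Step 1: wait(T1) -> count=0 queue=[] holders={T1}
Step 2: wait(T5) -> count=0 queue=[T5] holders={T1}
Step 3: wait(T4) -> count=0 queue=[T5,T4] holders={T1}
Step 4: wait(T3) -> count=0 queue=[T5,T4,T3] holders={T1}
Step 5: wait(T2) -> count=0 queue=[T5,T4,T3,T2] holders={T1}
Step 6: signal(T1) -> count=0 queue=[T4,T3,T2] holders={T5}
Step 7: signal(T5) -> count=0 queue=[T3,T2] holders={T4}
Step 8: signal(T4) -> count=0 queue=[T2] holders={T3}
Step 9: wait(T5) -> count=0 queue=[T2,T5] holders={T3}
Step 10: signal(T3) -> count=0 queue=[T5] holders={T2}
Step 11: signal(T2) -> count=0 queue=[] holders={T5}
Step 12: wait(T4) -> count=0 queue=[T4] holders={T5}
Step 13: wait(T1) -> count=0 queue=[T4,T1] holders={T5}
Step 14: signal(T5) -> count=0 queue=[T1] holders={T4}
Step 15: signal(T4) -> count=0 queue=[] holders={T1}
Step 16: signal(T1) -> count=1 queue=[] holders={none}
Step 17: wait(T2) -> count=0 queue=[] holders={T2}
Final holders: {T2} -> T5 not in holders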